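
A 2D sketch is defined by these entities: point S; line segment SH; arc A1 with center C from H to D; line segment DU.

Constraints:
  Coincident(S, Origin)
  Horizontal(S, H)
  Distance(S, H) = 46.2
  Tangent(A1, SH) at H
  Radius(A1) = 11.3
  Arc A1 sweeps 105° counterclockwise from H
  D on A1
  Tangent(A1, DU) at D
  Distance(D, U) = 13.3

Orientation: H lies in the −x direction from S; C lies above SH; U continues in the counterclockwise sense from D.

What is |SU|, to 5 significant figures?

47.251

On A1, H sits at bearing -90° from C; a 105° counterclockwise sweep puts D at bearing 15°, so D = C + 11.3·(cos 15°, sin 15°) = (-35.285, 14.225). Tangency of A1 to DU means the radius CD is perpendicular to DU, so DU runs along (−sin 15°, cos 15°); with |DU| = 13.3, U = (-38.727, 27.071). Then |SU| = |U − S| = 47.251.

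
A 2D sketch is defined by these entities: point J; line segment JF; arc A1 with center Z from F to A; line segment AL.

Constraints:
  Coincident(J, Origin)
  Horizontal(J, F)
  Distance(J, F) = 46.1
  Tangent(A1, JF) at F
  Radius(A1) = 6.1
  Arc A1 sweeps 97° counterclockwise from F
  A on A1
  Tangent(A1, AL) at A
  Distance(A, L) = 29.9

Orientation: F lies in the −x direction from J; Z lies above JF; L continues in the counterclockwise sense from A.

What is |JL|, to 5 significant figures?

56.943

J is at the origin; J and F share the same y with |JF| = 46.1 and F on the −x side, so F = (-46.100, 0.0000). Since A1 is tangent to JF there, ZF ⟂ JF, so Z = F + (0, 6.1) = (-46.100, 6.1000). On A1, F sits at bearing -90° from Z; a 97° counterclockwise sweep puts A at bearing 7°, so A = Z + 6.1·(cos 7°, sin 7°) = (-40.045, 6.8434). A1 meets AL tangentially, so ZA is at right angles to AL, so AL runs along (−sin 7°, cos 7°); with |AL| = 29.9, L = (-43.689, 36.521). Then |JL| = |L − J| = 56.943.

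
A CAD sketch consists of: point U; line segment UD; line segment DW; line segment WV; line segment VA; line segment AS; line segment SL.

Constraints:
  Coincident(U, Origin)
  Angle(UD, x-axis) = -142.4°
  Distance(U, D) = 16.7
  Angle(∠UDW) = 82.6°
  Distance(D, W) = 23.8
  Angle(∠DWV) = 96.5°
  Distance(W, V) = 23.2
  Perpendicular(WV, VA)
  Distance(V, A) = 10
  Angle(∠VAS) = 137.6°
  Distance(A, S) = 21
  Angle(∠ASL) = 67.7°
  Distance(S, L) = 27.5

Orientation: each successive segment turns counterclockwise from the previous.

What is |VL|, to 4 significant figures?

25.92

U is at the origin; UD runs at -142.4° with length 16.7, so D = (-13.23, -10.19). ∠UDW = 82.6° gives DW at -45.00° from the x-axis; with |DW| = 23.8, W = (3.598, -27.02). ∠DWV = 96.5° gives WV at 38.50° from the x-axis; with |WV| = 23.2, V = (21.75, -12.58). WV is perpendicular to VA, so VA runs at 128.5°; with |VA| = 10.0, A = (15.53, -4.750). ∠VAS = 137.6° gives AS at 170.9° from the x-axis; with |AS| = 21.0, S = (-5.206, -1.429). ∠ASL = 67.7° gives SL at -76.80° from the x-axis; with |SL| = 27.5, L = (1.073, -28.20). Then |VL| = |L − V| = 25.92.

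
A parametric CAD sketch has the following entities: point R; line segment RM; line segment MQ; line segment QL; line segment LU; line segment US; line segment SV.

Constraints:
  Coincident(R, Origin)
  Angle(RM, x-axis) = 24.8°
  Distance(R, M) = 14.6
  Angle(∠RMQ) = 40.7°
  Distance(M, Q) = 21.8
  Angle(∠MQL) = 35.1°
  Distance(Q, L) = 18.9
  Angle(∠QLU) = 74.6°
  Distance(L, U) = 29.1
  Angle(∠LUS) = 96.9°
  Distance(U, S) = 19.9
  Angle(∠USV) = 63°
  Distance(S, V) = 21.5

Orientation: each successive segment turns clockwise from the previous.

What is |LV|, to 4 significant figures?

16.75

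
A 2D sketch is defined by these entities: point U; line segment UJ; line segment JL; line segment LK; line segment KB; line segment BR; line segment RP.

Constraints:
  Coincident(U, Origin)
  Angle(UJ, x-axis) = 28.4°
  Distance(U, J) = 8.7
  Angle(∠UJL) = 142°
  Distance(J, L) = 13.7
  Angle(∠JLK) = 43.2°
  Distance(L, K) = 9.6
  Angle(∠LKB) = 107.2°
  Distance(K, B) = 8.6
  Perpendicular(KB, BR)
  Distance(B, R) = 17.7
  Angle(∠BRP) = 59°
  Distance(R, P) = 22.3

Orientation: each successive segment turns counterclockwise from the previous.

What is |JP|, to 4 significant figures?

19.96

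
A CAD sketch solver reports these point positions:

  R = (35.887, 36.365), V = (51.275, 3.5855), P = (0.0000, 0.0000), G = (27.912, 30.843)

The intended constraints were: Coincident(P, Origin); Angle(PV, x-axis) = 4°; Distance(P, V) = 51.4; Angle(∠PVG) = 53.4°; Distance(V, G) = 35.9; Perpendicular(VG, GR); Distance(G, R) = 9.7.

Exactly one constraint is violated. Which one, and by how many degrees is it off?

Perpendicular(VG, GR) — off by 5.90°.

P = (0.00, 0.00) ✓; PV at 4.000° ✓; |PV| = 51.40 ✓; ∠PVG = 53.40° ✓; |VG| = 35.90 ✓; ∠(VG, GR) = 95.90° ✗; |GR| = 9.700 ✓.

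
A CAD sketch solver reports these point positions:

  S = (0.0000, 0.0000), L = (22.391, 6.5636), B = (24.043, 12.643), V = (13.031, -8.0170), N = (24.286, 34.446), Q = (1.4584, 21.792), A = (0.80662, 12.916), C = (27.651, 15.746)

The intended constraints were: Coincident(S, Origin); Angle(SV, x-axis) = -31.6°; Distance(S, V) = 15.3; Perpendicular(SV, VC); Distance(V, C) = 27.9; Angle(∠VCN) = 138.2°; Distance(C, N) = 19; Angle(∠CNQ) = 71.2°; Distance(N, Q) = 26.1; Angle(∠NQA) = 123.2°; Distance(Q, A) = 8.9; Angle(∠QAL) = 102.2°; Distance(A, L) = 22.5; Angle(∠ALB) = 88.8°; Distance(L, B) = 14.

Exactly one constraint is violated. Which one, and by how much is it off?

Distance(L, B) = 14 — off by 7.70.

S = (0.00, 0.00) ✓; SV at -31.60° ✓; |SV| = 15.30 ✓; ∠(SV, VC) = 90.00° ✓; |VC| = 27.90 ✓; ∠VCN = 138.2° ✓; |CN| = 19.00 ✓; ∠CNQ = 71.20° ✓; |NQ| = 26.10 ✓; ∠NQA = 123.2° ✓; |QA| = 8.900 ✓; ∠QAL = 102.2° ✓; |AL| = 22.50 ✓; ∠ALB = 88.80° ✓; |LB| = 6.300 ✗.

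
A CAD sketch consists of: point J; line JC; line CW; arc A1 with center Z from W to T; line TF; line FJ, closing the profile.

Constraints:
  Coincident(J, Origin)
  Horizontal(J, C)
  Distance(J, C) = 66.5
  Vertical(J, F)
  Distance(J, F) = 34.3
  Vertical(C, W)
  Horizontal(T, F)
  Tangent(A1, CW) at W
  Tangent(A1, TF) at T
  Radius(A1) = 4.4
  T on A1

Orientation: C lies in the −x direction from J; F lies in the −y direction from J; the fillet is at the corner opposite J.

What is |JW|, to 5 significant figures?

72.913

The virtual corner opposite J is at (-66.500, -34.300). Tangency of A1 to CW means the radius ZW is perpendicular to CW and the tangent condition forces ZT to be normal to TF, with radius 4.4, so the center Z sits 4.4 in from both sides at Z = (-62.100, -29.900). That places the tangent points at W = (-66.500, -29.900) on CW and T = (-62.100, -34.300) on TF. Then |JW| = |W − J| = 72.913.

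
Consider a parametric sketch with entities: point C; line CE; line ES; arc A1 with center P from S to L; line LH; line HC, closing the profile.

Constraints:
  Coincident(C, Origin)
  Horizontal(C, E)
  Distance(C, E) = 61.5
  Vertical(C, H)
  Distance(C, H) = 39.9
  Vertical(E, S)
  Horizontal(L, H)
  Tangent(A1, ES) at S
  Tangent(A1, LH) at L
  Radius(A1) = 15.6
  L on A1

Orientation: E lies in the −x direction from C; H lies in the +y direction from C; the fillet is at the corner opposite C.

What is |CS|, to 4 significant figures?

66.13

C is at the origin; C and E share the same y with |CE| = 61.5 and E on the −x side, so E = (-61.50, 0.000). C and H share the same x with |CH| = 39.9 and H on the +y side, so H = (0.000, 39.90). The virtual corner opposite C is at (-61.50, 39.90). Tangency of A1 to ES means the radius PS is perpendicular to ES and since A1 is tangent to LH there, PL ⟂ LH, with radius 15.6, so the center P sits 15.6 in from both sides at P = (-45.90, 24.30). That places the tangent points at S = (-61.50, 24.30) on ES and L = (-45.90, 39.90) on LH. Then |CS| = |S − C| = 66.13.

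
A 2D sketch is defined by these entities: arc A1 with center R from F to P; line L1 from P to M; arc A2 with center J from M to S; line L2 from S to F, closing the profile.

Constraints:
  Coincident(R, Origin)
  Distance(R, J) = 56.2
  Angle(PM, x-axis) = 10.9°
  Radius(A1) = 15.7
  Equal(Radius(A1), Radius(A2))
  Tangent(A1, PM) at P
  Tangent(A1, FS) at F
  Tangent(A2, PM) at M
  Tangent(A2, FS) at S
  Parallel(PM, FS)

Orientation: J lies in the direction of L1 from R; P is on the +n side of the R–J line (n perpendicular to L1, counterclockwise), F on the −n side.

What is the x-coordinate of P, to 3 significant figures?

-2.97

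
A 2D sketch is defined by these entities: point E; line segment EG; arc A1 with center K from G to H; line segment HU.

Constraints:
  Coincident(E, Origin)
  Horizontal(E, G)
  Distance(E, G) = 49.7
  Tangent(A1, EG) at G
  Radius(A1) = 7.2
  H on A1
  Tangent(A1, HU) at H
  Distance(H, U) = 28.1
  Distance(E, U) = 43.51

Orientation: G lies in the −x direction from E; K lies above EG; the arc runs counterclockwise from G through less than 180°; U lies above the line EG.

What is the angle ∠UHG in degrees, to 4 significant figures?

147.1°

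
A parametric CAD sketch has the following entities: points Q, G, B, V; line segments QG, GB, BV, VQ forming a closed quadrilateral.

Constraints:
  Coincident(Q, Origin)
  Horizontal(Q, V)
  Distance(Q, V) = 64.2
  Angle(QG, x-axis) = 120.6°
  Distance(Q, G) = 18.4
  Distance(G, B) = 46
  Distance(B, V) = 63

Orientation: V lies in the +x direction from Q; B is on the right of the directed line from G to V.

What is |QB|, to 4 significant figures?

28.01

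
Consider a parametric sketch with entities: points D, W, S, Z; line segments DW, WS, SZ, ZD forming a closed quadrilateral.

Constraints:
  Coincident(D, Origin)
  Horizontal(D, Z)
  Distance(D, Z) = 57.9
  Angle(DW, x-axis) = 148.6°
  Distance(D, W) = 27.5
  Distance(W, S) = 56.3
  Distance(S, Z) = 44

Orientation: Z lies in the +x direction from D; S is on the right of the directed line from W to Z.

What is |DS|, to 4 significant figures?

29.39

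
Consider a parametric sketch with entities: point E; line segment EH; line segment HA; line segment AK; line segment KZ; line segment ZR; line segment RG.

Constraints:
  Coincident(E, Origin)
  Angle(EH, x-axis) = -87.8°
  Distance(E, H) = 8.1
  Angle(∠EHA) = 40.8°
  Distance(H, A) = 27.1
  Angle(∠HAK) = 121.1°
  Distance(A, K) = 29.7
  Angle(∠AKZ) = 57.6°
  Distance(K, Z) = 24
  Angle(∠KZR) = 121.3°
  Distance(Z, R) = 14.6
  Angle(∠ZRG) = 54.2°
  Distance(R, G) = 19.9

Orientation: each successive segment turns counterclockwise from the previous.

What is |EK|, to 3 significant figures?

41.5

E is at the origin; EH runs at -87.8° with length 8.1, so H = (0.311, -8.09). ∠EHA = 40.8° gives HA at 51.4° from the x-axis; with |HA| = 27.1, A = (17.2, 13.1). ∠HAK = 121.1° gives AK at 110° from the x-axis; with |AK| = 29.7, K = (6.91, 40.9). Then |EK| = |K − E| = 41.5.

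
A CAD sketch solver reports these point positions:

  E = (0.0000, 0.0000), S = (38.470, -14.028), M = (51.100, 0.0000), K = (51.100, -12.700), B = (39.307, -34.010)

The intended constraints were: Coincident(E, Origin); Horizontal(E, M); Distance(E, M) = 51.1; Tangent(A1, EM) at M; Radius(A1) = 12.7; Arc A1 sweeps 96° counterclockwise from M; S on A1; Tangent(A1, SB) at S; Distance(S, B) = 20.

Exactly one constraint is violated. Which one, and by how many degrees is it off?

Tangent(A1, SB) at S — off by 3.60°.

E = (0.00, 0.00) ✓; E.y = 0.00, M.y = 0.00 ✓; |EM| = 51.10 ✓; ∠(KM, ME) = 90.00° ✓; |KM| = 12.70 ✓; bearing(K→S) − bearing(K→M) = 96.00° ✓; |KS| = 12.70 ✓; ∠(KS, SB) = 93.60° ✗; |SB| = 20.00 ✓.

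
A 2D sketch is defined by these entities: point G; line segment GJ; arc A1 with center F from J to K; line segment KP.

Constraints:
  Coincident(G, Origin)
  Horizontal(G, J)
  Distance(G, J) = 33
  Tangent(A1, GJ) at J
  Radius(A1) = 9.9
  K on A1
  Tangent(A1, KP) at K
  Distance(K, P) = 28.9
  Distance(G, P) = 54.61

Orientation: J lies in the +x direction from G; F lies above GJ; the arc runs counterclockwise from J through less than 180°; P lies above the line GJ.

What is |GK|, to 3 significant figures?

44.3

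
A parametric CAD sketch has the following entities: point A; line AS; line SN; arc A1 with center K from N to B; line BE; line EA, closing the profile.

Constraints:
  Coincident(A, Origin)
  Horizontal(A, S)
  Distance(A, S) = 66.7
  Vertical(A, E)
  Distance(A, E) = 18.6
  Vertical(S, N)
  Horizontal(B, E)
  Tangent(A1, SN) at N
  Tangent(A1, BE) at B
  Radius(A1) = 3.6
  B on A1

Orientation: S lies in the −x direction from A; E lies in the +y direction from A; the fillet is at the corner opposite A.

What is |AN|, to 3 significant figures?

68.4

The virtual corner opposite A is at (-66.7, 18.6). Tangency of A1 to SN means the radius KN is perpendicular to SN and the tangent condition forces KB to be normal to BE, with radius 3.6, so the center K sits 3.6 in from both sides at K = (-63.1, 15.0). That places the tangent points at N = (-66.7, 15.0) on SN and B = (-63.1, 18.6) on BE. Then |AN| = |N − A| = 68.4.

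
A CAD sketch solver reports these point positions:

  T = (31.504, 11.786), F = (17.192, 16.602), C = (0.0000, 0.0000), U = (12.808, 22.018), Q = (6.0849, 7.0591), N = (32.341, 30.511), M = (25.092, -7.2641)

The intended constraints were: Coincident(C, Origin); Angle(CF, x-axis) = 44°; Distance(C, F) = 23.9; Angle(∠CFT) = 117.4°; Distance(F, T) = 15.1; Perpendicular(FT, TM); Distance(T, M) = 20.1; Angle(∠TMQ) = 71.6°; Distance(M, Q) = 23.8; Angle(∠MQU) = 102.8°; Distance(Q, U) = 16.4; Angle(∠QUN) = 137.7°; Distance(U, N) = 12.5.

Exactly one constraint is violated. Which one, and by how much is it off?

Distance(U, N) = 12.5 — off by 8.80.

C = (0.00, 0.00) ✓; CF at 44.00° ✓; |CF| = 23.90 ✓; ∠CFT = 117.4° ✓; |FT| = 15.10 ✓; ∠(FT, TM) = 90.00° ✓; |TM| = 20.10 ✓; ∠TMQ = 71.60° ✓; |MQ| = 23.80 ✓; ∠MQU = 102.8° ✓; |QU| = 16.40 ✓; ∠QUN = 137.7° ✓; |UN| = 21.30 ✗.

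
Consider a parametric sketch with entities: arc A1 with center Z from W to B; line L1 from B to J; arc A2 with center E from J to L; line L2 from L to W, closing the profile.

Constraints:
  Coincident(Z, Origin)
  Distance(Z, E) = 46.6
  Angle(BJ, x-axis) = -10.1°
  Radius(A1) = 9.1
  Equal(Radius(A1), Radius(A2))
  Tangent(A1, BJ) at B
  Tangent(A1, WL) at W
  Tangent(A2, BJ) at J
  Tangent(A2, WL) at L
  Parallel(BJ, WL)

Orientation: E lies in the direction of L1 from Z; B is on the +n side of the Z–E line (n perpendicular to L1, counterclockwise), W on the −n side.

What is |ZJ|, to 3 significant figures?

47.5

The slot axis is L1's direction at -10.1°, so u = (cos -10.1°, sin -10.1°) = (0.985, -0.175) and n = (−sin -10.1°, cos -10.1°) = (0.175, 0.985). Z is at the origin and E lies 46.6 along u from Z, so E = 46.6·u = (45.9, -8.17). Tangency of A1 to both parallel lines with radius 9.1 puts B and W at Z ± 9.1·n: B = (1.60, 8.96), W = (-1.60, -8.96). Equal radii place J and L the same way about E: J = E + 9.1·n = (47.5, 0.787), L = E − 9.1·n = (44.3, -17.1). Then |ZJ| = |J − Z| = 47.5.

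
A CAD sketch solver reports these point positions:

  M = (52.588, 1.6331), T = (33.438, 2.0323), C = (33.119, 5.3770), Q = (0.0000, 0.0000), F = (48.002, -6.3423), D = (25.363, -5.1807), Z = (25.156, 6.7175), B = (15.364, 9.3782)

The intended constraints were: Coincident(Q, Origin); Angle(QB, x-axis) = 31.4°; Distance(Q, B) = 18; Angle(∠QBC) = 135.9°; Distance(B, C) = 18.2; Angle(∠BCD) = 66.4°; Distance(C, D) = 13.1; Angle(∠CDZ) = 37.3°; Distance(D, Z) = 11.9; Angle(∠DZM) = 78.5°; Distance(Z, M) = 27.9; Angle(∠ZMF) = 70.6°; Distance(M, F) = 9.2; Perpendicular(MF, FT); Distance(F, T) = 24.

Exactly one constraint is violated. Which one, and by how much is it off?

Distance(F, T) = 24 — off by 7.20.

Q = (0.00, 0.00) ✓; QB at 31.40° ✓; |QB| = 18.00 ✓; ∠QBC = 135.9° ✓; |BC| = 18.20 ✓; ∠BCD = 66.40° ✓; |CD| = 13.10 ✓; ∠CDZ = 37.30° ✓; |DZ| = 11.90 ✓; ∠DZM = 78.50° ✓; |ZM| = 27.90 ✓; ∠ZMF = 70.60° ✓; |MF| = 9.200 ✓; ∠(MF, FT) = 90.00° ✓; |FT| = 16.80 ✗.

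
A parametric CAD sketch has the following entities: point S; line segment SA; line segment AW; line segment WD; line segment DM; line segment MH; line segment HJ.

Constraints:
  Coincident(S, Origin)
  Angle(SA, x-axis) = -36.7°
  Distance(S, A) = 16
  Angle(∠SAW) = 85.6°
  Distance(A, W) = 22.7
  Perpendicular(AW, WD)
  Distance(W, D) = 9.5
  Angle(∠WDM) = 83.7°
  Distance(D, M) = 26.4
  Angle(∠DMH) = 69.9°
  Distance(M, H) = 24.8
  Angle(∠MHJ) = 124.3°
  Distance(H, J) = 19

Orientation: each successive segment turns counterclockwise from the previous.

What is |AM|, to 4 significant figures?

7.492

S is at the origin; SA runs at -36.7° with length 16.0, so A = (12.83, -9.562). ∠SAW = 85.6° gives AW at 57.70° from the x-axis; with |AW| = 22.7, W = (24.96, 9.625). AW is perpendicular to WD, so WD runs at 147.7°; with |WD| = 9.5, D = (16.93, 14.70). ∠WDM = 83.7° gives DM at -116.0° from the x-axis; with |DM| = 26.4, M = (5.355, -9.026). Then |AM| = |M − A| = 7.492.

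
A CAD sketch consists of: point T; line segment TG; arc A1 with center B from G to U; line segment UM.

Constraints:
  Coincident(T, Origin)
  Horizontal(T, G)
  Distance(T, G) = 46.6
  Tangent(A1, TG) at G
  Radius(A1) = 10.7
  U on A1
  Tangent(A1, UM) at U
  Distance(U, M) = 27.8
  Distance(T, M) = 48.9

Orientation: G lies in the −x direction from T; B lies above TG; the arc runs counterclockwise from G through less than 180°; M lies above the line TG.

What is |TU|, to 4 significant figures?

37.17

T is at the origin; T and G share the same y with |TG| = 46.6 and G on the −x side, so G = (-46.60, 0.000). The tangent condition forces BG to be normal to TG, so B = G + (0, 10.7) = (-46.60, 10.70). Since BU ⟂ UM (tangency), |BM| = √(10.7² + 27.8²) = 29.79 regardless of where U sits on A1. So M lies on both circle(T, 48.9) and circle(B, 29.79); the above-TG intersection is M = (-32.22, 36.79). U is the foot of the tangent from M: U = (-36.00, 9.245).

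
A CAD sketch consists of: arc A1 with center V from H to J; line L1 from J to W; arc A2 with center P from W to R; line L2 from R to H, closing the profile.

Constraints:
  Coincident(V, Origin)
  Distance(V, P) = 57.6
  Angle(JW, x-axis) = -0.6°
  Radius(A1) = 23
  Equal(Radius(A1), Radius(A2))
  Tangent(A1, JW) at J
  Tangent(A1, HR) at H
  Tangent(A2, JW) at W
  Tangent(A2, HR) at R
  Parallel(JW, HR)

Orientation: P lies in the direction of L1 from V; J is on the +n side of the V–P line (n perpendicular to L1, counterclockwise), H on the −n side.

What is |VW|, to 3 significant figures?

62.0

The slot axis is L1's direction at -0.6°, so u = (cos -0.6°, sin -0.6°) = (1.00, -0.0105) and n = (−sin -0.6°, cos -0.6°) = (0.0105, 1.00). V is at the origin and P lies 57.6 along u from V, so P = 57.6·u = (57.6, -0.603). Tangency of A1 to both parallel lines with radius 23.0 puts J and H at V ± 23.0·n: J = (0.241, 23.0), H = (-0.241, -23.0). Equal radii place W and R the same way about P: W = P + 23.0·n = (57.8, 22.4), R = P − 23.0·n = (57.4, -23.6). Then |VW| = |W − V| = 62.0.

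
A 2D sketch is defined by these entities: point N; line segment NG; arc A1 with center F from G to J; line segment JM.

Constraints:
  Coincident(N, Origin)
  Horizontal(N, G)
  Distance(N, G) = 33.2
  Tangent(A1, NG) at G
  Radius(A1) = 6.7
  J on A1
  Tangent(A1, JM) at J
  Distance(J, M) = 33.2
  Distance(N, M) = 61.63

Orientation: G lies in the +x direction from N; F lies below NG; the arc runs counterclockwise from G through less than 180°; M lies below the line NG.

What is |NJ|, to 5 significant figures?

30.248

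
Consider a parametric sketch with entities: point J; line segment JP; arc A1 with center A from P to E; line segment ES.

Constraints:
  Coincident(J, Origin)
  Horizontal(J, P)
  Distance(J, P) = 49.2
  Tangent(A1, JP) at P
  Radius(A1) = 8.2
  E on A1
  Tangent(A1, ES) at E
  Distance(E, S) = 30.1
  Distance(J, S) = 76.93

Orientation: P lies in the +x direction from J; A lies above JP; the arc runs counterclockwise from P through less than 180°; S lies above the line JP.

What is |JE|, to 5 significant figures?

56.650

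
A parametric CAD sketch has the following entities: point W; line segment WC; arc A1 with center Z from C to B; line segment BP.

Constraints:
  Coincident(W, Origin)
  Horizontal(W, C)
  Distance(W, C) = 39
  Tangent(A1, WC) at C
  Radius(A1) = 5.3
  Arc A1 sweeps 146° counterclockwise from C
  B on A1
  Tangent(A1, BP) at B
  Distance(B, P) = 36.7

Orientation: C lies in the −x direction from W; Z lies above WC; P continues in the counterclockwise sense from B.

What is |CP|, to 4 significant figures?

40.83

On A1, C sits at bearing -90° from Z; a 146° counterclockwise sweep puts B at bearing 56°, so B = Z + 5.3·(cos 56°, sin 56°) = (-36.04, 9.694). Since A1 is tangent to BP there, ZB ⟂ BP, so BP runs along (−sin 56°, cos 56°); with |BP| = 36.7, P = (-66.46, 30.22). Then |CP| = |P − C| = 40.83.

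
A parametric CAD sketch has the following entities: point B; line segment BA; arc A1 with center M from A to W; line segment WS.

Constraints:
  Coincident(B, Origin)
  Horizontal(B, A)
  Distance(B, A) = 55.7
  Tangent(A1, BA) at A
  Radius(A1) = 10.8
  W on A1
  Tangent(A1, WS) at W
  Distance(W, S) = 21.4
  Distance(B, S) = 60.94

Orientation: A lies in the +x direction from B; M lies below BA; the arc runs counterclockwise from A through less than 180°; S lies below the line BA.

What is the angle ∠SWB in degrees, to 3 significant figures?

121°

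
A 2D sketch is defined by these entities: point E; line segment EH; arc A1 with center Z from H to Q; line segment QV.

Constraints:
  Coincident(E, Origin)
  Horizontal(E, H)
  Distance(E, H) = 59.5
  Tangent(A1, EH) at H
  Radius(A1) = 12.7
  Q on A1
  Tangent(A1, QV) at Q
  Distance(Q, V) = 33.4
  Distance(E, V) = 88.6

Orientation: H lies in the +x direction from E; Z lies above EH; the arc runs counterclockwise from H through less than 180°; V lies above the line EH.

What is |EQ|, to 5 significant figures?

72.871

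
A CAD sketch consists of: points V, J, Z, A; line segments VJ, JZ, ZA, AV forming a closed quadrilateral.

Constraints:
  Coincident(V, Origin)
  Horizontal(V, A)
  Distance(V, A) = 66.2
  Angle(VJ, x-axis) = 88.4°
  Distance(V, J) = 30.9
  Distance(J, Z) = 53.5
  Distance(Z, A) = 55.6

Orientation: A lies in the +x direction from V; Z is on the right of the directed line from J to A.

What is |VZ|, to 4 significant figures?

25.44

V is at the origin; VA is horizontal with |VA| = 66.2 and A in +x, so A = (66.2, 0). VJ runs at 88.4° with |VJ| = 30.9, so J = (0.8628, 30.89). Z is determined by |JZ| = 53.5 and |ZA| = 55.6 together: it lies at the intersection of circle(J, 53.5) and circle(A, 55.6). With |JA| = 72.27, the foot of the radical line on JA is 34.55 from J and the perpendicular offset is √(53.5² − 34.55²) = 40.85. Taking the right-of-JA solution: Z = (14.64, -20.81).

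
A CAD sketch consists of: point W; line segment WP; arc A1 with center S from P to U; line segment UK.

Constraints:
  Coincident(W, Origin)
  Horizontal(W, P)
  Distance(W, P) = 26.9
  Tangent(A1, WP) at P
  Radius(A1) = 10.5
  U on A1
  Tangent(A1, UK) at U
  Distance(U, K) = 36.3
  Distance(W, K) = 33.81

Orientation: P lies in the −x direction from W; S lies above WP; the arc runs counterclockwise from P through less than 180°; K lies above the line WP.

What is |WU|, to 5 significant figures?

18.909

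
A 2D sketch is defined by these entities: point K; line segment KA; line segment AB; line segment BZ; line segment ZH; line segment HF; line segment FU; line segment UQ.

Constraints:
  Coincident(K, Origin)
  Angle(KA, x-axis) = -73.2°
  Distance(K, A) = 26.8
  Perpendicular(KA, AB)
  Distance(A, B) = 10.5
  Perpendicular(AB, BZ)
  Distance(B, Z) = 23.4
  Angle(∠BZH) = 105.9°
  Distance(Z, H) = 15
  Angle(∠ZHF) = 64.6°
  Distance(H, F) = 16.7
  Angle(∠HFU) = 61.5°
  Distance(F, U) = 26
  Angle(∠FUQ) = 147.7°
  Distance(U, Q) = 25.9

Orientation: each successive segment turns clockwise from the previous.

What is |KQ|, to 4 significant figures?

37.33

K is at the origin; KA runs at -73.2° with length 26.8, so A = (7.746, -25.66). KA ⟂ AB, so AB runs at -163.2°; with |AB| = 10.5, B = (-2.306, -28.69). AB is perpendicular to BZ, so BZ runs at 106.8°; with |BZ| = 23.4, Z = (-9.069, -6.290). ∠BZH = 105.9° gives ZH at 32.70° from the x-axis; with |ZH| = 15.0, H = (3.554, 1.814). ∠ZHF = 64.6° gives HF at -82.70° from the x-axis; with |HF| = 16.7, F = (5.675, -14.75). ∠HFU = 61.5° gives FU at 158.8° from the x-axis; with |FU| = 26.0, U = (-18.56, -5.349). ∠FUQ = 147.7° gives UQ at 126.5° from the x-axis; with |UQ| = 25.9, Q = (-33.97, 15.47). Then |KQ| = |Q − K| = 37.33.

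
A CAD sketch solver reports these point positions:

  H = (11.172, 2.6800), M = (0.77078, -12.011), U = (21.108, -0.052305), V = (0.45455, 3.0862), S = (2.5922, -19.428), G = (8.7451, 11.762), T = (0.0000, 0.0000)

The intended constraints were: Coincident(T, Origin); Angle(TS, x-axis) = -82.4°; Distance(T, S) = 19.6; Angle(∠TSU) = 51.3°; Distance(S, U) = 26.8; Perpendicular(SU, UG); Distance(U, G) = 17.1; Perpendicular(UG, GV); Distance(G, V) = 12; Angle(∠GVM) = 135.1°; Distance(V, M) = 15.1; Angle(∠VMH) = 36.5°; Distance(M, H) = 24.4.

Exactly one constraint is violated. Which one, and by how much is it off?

Distance(M, H) = 24.4 — off by 6.40.

T = (0.00, 0.00) ✓; TS at -82.40° ✓; |TS| = 19.60 ✓; ∠TSU = 51.30° ✓; |SU| = 26.80 ✓; ∠(SU, UG) = 90.00° ✓; |UG| = 17.10 ✓; ∠(UG, GV) = 90.00° ✓; |GV| = 12.00 ✓; ∠GVM = 135.1° ✓; |VM| = 15.10 ✓; ∠VMH = 36.50° ✓; |MH| = 18.00 ✗.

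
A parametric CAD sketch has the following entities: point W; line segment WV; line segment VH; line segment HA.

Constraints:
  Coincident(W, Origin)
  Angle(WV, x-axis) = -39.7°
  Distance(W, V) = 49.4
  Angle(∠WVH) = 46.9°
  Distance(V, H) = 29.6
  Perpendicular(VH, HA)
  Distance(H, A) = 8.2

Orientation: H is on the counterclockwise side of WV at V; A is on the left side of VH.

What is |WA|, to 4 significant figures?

28.18

W is at the origin; WV runs at -39.7° with length 49.4, so V = 49.4·(cos -39.7°, sin -39.7°) = (38.01, -31.56). ∠WVH = 46.9°, so VH runs at -39.7° + (180° − 46.9°) = 93.40° from the x-axis; with |VH| = 29.6, H = V + 29.6·(cos 93.40°, sin 93.40°) = (36.25, -2.007). VH is perpendicular to HA; with |HA| = 8.2 on the left of VH, A = H + 8.2·(-0.9982, -0.05931) = (28.07, -2.494). Then |WA| = |A − W| = 28.18.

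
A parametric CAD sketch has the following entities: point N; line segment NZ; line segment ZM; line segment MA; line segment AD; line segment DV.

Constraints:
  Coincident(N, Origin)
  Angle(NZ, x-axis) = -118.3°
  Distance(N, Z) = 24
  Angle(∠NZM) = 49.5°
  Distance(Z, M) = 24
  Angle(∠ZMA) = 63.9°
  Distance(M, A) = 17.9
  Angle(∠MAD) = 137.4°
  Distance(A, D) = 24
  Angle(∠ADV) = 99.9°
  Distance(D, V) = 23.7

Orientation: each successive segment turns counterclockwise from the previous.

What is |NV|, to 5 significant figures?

36.760

N is at the origin; NZ runs at -118.3° with length 24.0, so Z = (-11.378, -21.131). ∠NZM = 49.5° gives ZM at 12.200° from the x-axis; with |ZM| = 24.0, M = (12.080, -16.060). ∠ZMA = 63.9° gives MA at 128.30° from the x-axis; with |MA| = 17.9, A = (0.98582, -2.0122). ∠MAD = 137.4° gives AD at 170.90° from the x-axis; with |AD| = 24.0, D = (-22.712, 1.7836). ∠ADV = 99.9° gives DV at -109.00° from the x-axis; with |DV| = 23.7, V = (-30.428, -20.625). Then |NV| = |V − N| = 36.760.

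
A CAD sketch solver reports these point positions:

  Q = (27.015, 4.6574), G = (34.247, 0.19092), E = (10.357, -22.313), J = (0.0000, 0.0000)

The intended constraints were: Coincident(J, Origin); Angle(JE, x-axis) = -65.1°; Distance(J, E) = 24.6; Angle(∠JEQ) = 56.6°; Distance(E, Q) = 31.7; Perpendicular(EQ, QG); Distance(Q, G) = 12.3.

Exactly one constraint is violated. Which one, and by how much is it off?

Distance(Q, G) = 12.3 — off by 3.80.

J = (0.00, 0.00) ✓; JE at -65.10° ✓; |JE| = 24.60 ✓; ∠JEQ = 56.60° ✓; |EQ| = 31.70 ✓; ∠(EQ, QG) = 90.00° ✓; |QG| = 8.500 ✗.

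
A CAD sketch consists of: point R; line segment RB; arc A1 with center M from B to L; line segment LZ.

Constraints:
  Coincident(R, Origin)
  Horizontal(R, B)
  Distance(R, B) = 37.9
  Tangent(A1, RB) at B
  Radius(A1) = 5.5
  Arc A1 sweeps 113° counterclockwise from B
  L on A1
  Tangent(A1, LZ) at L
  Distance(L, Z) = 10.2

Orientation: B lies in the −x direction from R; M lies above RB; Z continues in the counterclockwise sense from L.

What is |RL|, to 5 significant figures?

33.716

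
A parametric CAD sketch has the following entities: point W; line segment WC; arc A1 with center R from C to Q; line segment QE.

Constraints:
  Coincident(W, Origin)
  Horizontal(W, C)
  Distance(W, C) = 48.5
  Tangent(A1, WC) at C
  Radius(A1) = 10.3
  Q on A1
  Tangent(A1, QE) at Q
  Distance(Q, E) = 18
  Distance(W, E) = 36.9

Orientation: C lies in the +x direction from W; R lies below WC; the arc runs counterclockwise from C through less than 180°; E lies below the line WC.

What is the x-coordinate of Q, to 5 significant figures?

39.593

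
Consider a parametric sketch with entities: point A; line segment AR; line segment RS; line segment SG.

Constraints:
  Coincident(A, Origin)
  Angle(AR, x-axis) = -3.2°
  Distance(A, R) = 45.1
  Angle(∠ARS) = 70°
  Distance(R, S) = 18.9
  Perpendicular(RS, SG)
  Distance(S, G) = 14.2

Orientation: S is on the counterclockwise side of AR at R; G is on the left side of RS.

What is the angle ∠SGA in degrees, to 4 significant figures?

173.0°

A is at the origin; AR runs at -3.2° with length 45.1, so R = 45.1·(cos -3.2°, sin -3.2°) = (45.03, -2.518). ∠ARS = 70.0°, so RS runs at -3.2° + (180° − 70.0°) = 106.8° from the x-axis; with |RS| = 18.9, S = R + 18.9·(cos 106.8°, sin 106.8°) = (39.57, 15.58). RS ⟂ SG; with |SG| = 14.2 on the left of RS, G = S + 14.2·(-0.9573, -0.2890) = (25.97, 11.47). Then cos ∠SGA = GS·GA / (|GS||GA|), giving 173.0°.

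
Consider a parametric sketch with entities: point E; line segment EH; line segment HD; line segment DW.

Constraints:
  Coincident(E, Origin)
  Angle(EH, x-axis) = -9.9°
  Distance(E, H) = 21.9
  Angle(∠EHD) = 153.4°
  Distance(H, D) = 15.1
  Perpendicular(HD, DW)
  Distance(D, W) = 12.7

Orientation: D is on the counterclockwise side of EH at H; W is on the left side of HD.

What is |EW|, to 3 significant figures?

34.8

E is at the origin; EH runs at -9.9° with length 21.9, so H = 21.9·(cos -9.9°, sin -9.9°) = (21.6, -3.77). ∠EHD = 153.4°, so HD runs at -9.9° + (180° − 153.4°) = 16.7° from the x-axis; with |HD| = 15.1, D = H + 15.1·(cos 16.7°, sin 16.7°) = (36.0, 0.574). The perpendicularity gives DW at right angles to HD; with |DW| = 12.7 on the left of HD, W = D + 12.7·(-0.287, 0.958) = (32.4, 12.7). Then |EW| = |W − E| = 34.8.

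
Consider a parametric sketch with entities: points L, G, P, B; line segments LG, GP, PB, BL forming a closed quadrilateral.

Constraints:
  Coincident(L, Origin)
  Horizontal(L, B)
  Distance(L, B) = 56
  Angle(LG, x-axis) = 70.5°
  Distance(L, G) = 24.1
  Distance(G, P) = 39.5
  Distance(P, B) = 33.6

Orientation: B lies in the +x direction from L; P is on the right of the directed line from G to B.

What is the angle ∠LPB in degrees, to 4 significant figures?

129.9°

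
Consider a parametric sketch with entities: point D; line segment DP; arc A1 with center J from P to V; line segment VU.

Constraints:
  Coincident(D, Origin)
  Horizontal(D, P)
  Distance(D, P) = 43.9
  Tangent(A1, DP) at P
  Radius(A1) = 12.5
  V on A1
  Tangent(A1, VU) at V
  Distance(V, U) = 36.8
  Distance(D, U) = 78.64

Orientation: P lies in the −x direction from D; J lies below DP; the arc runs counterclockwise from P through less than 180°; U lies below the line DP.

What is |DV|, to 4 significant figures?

56.97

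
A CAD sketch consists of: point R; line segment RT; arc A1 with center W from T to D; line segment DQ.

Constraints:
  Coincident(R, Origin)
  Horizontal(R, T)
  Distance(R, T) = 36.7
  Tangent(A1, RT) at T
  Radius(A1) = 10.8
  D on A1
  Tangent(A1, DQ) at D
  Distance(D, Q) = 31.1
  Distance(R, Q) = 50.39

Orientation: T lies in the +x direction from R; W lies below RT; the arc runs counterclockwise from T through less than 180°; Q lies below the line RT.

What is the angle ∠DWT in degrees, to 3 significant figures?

92.6°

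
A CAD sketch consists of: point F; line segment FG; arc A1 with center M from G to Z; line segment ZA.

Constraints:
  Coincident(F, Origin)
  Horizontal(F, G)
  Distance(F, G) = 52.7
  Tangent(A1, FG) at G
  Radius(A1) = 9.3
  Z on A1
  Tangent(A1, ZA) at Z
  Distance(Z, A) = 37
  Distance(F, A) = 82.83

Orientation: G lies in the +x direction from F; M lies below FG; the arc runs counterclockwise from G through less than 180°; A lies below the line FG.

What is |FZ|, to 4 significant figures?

48.43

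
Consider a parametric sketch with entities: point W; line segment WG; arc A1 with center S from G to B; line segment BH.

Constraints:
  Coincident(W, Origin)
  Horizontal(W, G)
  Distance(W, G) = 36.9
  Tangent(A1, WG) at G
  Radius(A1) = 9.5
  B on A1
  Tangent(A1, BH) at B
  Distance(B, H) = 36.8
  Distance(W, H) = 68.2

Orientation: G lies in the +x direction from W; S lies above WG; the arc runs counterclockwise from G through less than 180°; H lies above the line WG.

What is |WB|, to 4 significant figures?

47.00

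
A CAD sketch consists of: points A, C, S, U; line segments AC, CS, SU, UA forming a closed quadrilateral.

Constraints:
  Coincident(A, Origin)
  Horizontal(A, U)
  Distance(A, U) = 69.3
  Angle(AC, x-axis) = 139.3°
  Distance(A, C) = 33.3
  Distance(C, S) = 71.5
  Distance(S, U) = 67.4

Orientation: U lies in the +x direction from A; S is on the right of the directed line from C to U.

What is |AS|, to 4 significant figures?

40.61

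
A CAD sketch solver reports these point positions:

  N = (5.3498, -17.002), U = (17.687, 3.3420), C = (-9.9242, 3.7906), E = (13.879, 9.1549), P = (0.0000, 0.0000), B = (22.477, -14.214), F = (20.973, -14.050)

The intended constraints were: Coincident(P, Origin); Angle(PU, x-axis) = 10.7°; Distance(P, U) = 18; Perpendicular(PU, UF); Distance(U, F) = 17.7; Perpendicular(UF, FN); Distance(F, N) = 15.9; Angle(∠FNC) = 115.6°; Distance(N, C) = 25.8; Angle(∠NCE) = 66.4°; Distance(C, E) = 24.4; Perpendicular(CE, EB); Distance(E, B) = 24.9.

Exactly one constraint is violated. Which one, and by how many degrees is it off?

Perpendicular(CE, EB) — off by 7.50°.

P = (0.00, 0.00) ✓; PU at 10.70° ✓; |PU| = 18.00 ✓; ∠(PU, UF) = 90.00° ✓; |UF| = 17.70 ✓; ∠(UF, FN) = 90.00° ✓; |FN| = 15.90 ✓; ∠FNC = 115.6° ✓; |NC| = 25.80 ✓; ∠NCE = 66.40° ✓; |CE| = 24.40 ✓; ∠(CE, EB) = 82.50° ✗; |EB| = 24.90 ✓.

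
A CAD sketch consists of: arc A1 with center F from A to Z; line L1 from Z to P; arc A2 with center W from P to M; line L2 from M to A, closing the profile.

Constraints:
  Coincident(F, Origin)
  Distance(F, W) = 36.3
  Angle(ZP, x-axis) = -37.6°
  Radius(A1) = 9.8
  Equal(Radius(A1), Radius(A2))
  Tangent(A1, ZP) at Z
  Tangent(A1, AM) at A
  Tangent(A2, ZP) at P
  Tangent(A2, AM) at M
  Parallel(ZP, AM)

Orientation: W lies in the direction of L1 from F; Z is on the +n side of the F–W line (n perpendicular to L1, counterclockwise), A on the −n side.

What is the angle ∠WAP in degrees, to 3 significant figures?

13.3°

The slot axis is L1's direction at -37.6°, so u = (cos -37.6°, sin -37.6°) = (0.792, -0.610) and n = (−sin -37.6°, cos -37.6°) = (0.610, 0.792). F is at the origin and W lies 36.3 along u from F, so W = 36.3·u = (28.8, -22.1). Tangency of A1 to both parallel lines with radius 9.8 puts Z and A at F ± 9.8·n: Z = (5.98, 7.76), A = (-5.98, -7.76). Equal radii place P and M the same way about W: P = W + 9.8·n = (34.7, -14.4), M = W − 9.8·n = (22.8, -29.9). Then cos ∠WAP = AW·AP / (|AW||AP|), giving 13.3°.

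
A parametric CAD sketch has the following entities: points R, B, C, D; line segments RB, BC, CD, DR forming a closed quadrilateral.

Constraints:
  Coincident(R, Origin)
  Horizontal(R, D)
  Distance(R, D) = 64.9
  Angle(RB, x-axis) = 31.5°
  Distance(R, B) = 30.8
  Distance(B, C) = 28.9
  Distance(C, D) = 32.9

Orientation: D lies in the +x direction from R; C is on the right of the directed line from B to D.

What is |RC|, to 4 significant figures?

36.11

R is at the origin; RD is horizontal with |RD| = 64.9 and D in +x, so D = (64.9, 0). RB runs at 31.5° with |RB| = 30.8, so B = (26.26, 16.09). C is determined by |BC| = 28.9 and |CD| = 32.9 together: it lies at the intersection of circle(B, 28.9) and circle(D, 32.9). With |BD| = 41.86, the foot of the radical line on BD is 17.98 from B and the perpendicular offset is √(28.9² − 17.98²) = 22.63. Taking the right-of-BD solution: C = (34.15, -11.71).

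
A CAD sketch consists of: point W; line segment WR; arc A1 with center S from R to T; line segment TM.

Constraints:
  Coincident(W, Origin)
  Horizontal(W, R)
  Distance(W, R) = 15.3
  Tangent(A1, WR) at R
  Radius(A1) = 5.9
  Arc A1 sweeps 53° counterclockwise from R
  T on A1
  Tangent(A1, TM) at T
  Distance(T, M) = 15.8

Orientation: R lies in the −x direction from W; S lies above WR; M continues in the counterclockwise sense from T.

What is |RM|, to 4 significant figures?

20.65

On A1, R sits at bearing -90° from S; a 53° counterclockwise sweep puts T at bearing -37°, so T = S + 5.9·(cos -37°, sin -37°) = (-10.59, 2.349). Tangency of A1 to TM means the radius ST is perpendicular to TM, so TM runs along (−sin -37°, cos -37°); with |TM| = 15.8, M = (-1.079, 14.97). Then |RM| = |M − R| = 20.65.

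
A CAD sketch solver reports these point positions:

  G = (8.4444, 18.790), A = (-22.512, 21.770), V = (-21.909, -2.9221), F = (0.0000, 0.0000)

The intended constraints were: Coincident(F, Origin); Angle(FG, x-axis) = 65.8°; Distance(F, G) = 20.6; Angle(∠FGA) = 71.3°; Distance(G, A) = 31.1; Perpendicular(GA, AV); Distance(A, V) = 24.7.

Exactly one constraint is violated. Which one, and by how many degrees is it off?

Perpendicular(GA, AV) — off by 6.90°.

F = (0.00, 0.00) ✓; FG at 65.80° ✓; |FG| = 20.60 ✓; ∠FGA = 71.30° ✓; |GA| = 31.10 ✓; ∠(GA, AV) = 96.90° ✗; |AV| = 24.70 ✓.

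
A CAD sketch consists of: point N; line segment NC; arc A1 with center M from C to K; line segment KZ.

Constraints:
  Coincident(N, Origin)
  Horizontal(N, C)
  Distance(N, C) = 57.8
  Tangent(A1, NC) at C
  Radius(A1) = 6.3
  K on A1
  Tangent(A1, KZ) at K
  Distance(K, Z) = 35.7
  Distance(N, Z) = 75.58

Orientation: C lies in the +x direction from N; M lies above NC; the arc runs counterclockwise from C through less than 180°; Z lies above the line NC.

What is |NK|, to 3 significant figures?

64.4

Checks: |MK| = 6.300 ✓; ∠(MK, KZ) = 90.00° ✓; |KZ| = 35.70 ✓; |NZ| = 75.58 ✓.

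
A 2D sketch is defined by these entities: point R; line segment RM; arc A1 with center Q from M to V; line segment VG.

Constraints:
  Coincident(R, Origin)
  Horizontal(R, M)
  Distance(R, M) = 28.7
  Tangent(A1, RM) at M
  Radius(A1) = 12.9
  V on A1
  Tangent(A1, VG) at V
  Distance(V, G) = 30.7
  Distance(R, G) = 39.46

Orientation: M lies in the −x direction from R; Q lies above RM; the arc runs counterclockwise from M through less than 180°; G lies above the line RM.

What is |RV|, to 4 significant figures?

18.77

R is at the origin; RM is horizontal with |RM| = 28.7 and M on the −x side, so M = (-28.70, 0.000). A1 meets RM tangentially, so QM is at right angles to RM, so Q = M + (0, 12.9) = (-28.70, 12.90). Since QV ⟂ VG (tangency), |QG| = √(12.9² + 30.7²) = 33.30 regardless of where V sits on A1. So G lies on both circle(R, 39.46) and circle(Q, 33.30); the above-RM intersection is G = (-7.658, 38.71). V is the foot of the tangent from G: V = (-16.32, 9.258).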